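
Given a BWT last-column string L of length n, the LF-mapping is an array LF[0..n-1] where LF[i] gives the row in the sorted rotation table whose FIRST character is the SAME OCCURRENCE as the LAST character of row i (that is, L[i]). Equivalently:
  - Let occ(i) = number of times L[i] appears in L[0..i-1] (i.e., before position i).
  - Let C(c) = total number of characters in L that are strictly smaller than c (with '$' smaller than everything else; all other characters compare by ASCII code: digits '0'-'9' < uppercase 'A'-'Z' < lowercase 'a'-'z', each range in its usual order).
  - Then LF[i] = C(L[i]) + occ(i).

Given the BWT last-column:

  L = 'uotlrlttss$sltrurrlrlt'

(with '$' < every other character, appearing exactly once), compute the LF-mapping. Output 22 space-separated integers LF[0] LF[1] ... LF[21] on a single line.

Answer: 20 6 15 1 7 2 16 17 12 13 0 14 3 18 8 21 9 10 4 11 5 19

Derivation:
Char counts: '$':1, 'l':5, 'o':1, 'r':5, 's':3, 't':5, 'u':2
C (first-col start): C('$')=0, C('l')=1, C('o')=6, C('r')=7, C('s')=12, C('t')=15, C('u')=20
L[0]='u': occ=0, LF[0]=C('u')+0=20+0=20
L[1]='o': occ=0, LF[1]=C('o')+0=6+0=6
L[2]='t': occ=0, LF[2]=C('t')+0=15+0=15
L[3]='l': occ=0, LF[3]=C('l')+0=1+0=1
L[4]='r': occ=0, LF[4]=C('r')+0=7+0=7
L[5]='l': occ=1, LF[5]=C('l')+1=1+1=2
L[6]='t': occ=1, LF[6]=C('t')+1=15+1=16
L[7]='t': occ=2, LF[7]=C('t')+2=15+2=17
L[8]='s': occ=0, LF[8]=C('s')+0=12+0=12
L[9]='s': occ=1, LF[9]=C('s')+1=12+1=13
L[10]='$': occ=0, LF[10]=C('$')+0=0+0=0
L[11]='s': occ=2, LF[11]=C('s')+2=12+2=14
L[12]='l': occ=2, LF[12]=C('l')+2=1+2=3
L[13]='t': occ=3, LF[13]=C('t')+3=15+3=18
L[14]='r': occ=1, LF[14]=C('r')+1=7+1=8
L[15]='u': occ=1, LF[15]=C('u')+1=20+1=21
L[16]='r': occ=2, LF[16]=C('r')+2=7+2=9
L[17]='r': occ=3, LF[17]=C('r')+3=7+3=10
L[18]='l': occ=3, LF[18]=C('l')+3=1+3=4
L[19]='r': occ=4, LF[19]=C('r')+4=7+4=11
L[20]='l': occ=4, LF[20]=C('l')+4=1+4=5
L[21]='t': occ=4, LF[21]=C('t')+4=15+4=19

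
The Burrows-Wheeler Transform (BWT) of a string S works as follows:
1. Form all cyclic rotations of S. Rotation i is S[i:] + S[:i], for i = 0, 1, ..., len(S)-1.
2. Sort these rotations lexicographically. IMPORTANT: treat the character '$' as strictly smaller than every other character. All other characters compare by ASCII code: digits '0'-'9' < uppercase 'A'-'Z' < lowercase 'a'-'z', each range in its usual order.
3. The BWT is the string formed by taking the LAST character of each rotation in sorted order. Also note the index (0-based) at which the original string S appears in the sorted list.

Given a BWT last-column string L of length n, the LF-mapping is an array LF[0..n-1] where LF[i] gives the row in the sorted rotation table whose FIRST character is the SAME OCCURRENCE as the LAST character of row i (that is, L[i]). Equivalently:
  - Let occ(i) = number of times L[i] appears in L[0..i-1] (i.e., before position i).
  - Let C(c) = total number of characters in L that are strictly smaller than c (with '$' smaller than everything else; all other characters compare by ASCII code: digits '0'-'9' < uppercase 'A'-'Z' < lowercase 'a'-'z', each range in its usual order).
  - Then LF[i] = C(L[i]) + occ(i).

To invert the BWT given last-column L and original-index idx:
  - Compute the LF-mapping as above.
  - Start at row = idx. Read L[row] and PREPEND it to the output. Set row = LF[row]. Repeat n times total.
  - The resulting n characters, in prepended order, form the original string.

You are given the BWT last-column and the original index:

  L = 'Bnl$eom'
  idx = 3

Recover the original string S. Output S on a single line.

LF mapping: 1 5 3 0 2 6 4
Walk LF starting at row 3, prepending L[row]:
  step 1: row=3, L[3]='$', prepend. Next row=LF[3]=0
  step 2: row=0, L[0]='B', prepend. Next row=LF[0]=1
  step 3: row=1, L[1]='n', prepend. Next row=LF[1]=5
  step 4: row=5, L[5]='o', prepend. Next row=LF[5]=6
  step 5: row=6, L[6]='m', prepend. Next row=LF[6]=4
  step 6: row=4, L[4]='e', prepend. Next row=LF[4]=2
  step 7: row=2, L[2]='l', prepend. Next row=LF[2]=3
Reversed output: lemonB$

Answer: lemonB$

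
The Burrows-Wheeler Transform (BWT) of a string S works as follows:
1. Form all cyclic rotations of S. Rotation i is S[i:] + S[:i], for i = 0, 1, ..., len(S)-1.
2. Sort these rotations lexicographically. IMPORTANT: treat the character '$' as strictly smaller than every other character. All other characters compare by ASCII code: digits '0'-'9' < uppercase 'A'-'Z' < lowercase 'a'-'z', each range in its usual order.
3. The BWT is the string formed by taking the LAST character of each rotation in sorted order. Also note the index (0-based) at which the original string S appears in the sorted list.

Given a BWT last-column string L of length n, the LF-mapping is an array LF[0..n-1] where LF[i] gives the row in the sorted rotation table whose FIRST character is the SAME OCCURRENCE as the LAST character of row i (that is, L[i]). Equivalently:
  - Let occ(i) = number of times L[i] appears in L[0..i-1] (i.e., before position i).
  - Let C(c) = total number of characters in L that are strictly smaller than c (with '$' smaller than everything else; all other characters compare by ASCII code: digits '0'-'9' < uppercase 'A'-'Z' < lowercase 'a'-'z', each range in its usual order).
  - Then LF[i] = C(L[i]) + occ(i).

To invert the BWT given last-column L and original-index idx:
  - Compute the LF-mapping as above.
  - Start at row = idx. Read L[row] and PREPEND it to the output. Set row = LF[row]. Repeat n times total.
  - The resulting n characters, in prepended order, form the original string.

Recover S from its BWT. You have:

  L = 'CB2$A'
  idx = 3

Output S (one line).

Answer: B2AC$

Derivation:
LF mapping: 4 3 1 0 2
Walk LF starting at row 3, prepending L[row]:
  step 1: row=3, L[3]='$', prepend. Next row=LF[3]=0
  step 2: row=0, L[0]='C', prepend. Next row=LF[0]=4
  step 3: row=4, L[4]='A', prepend. Next row=LF[4]=2
  step 4: row=2, L[2]='2', prepend. Next row=LF[2]=1
  step 5: row=1, L[1]='B', prepend. Next row=LF[1]=3
Reversed output: B2AC$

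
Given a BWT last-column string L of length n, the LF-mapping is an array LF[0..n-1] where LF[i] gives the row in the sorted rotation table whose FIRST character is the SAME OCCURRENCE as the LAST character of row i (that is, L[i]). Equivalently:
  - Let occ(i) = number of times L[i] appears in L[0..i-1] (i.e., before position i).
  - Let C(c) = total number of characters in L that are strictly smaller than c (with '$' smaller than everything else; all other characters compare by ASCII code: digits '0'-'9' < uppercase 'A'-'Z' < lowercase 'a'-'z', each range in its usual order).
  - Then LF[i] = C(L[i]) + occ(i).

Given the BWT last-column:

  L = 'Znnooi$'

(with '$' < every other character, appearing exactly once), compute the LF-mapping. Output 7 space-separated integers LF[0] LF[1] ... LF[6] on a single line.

Char counts: '$':1, 'Z':1, 'i':1, 'n':2, 'o':2
C (first-col start): C('$')=0, C('Z')=1, C('i')=2, C('n')=3, C('o')=5
L[0]='Z': occ=0, LF[0]=C('Z')+0=1+0=1
L[1]='n': occ=0, LF[1]=C('n')+0=3+0=3
L[2]='n': occ=1, LF[2]=C('n')+1=3+1=4
L[3]='o': occ=0, LF[3]=C('o')+0=5+0=5
L[4]='o': occ=1, LF[4]=C('o')+1=5+1=6
L[5]='i': occ=0, LF[5]=C('i')+0=2+0=2
L[6]='$': occ=0, LF[6]=C('$')+0=0+0=0

Answer: 1 3 4 5 6 2 0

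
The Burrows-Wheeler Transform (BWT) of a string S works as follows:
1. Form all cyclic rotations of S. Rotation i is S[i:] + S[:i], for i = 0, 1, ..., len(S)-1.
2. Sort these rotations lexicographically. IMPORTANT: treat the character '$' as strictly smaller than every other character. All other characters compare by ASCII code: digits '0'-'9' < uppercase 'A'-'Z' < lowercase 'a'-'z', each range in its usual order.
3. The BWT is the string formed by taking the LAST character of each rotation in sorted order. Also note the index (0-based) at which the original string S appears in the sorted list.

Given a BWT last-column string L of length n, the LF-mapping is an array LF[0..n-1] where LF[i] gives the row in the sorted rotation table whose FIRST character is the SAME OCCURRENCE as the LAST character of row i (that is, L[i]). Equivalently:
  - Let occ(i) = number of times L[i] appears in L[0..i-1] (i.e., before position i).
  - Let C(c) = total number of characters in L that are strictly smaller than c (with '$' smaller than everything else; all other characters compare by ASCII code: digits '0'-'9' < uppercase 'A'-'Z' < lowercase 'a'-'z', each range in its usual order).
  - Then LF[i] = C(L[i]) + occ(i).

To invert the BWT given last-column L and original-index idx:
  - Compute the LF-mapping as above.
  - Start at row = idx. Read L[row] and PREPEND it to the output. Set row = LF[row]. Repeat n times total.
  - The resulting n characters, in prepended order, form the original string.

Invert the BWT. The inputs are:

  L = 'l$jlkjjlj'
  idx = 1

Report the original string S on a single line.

LF mapping: 6 0 1 7 5 2 3 8 4
Walk LF starting at row 1, prepending L[row]:
  step 1: row=1, L[1]='$', prepend. Next row=LF[1]=0
  step 2: row=0, L[0]='l', prepend. Next row=LF[0]=6
  step 3: row=6, L[6]='j', prepend. Next row=LF[6]=3
  step 4: row=3, L[3]='l', prepend. Next row=LF[3]=7
  step 5: row=7, L[7]='l', prepend. Next row=LF[7]=8
  step 6: row=8, L[8]='j', prepend. Next row=LF[8]=4
  step 7: row=4, L[4]='k', prepend. Next row=LF[4]=5
  step 8: row=5, L[5]='j', prepend. Next row=LF[5]=2
  step 9: row=2, L[2]='j', prepend. Next row=LF[2]=1
Reversed output: jjkjlljl$

Answer: jjkjlljl$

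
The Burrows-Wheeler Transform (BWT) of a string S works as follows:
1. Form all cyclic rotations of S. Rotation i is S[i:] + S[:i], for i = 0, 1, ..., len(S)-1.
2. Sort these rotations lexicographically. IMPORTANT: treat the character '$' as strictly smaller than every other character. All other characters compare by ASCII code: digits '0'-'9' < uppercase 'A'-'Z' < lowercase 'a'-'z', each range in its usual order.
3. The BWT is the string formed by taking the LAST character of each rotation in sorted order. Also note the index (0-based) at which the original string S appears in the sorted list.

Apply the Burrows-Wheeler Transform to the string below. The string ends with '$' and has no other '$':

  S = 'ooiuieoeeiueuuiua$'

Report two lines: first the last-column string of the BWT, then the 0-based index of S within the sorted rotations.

All 18 rotations (rotation i = S[i:]+S[:i]):
  rot[0] = ooiuieoeeiueuuiua$
  rot[1] = oiuieoeeiueuuiua$o
  rot[2] = iuieoeeiueuuiua$oo
  rot[3] = uieoeeiueuuiua$ooi
  rot[4] = ieoeeiueuuiua$ooiu
  rot[5] = eoeeiueuuiua$ooiui
  rot[6] = oeeiueuuiua$ooiuie
  rot[7] = eeiueuuiua$ooiuieo
  rot[8] = eiueuuiua$ooiuieoe
  rot[9] = iueuuiua$ooiuieoee
  rot[10] = ueuuiua$ooiuieoeei
  rot[11] = euuiua$ooiuieoeeiu
  rot[12] = uuiua$ooiuieoeeiue
  rot[13] = uiua$ooiuieoeeiueu
  rot[14] = iua$ooiuieoeeiueuu
  rot[15] = ua$ooiuieoeeiueuui
  rot[16] = a$ooiuieoeeiueuuiu
  rot[17] = $ooiuieoeeiueuuiua
Sorted (with $ < everything):
  sorted[0] = $ooiuieoeeiueuuiua  (last char: 'a')
  sorted[1] = a$ooiuieoeeiueuuiu  (last char: 'u')
  sorted[2] = eeiueuuiua$ooiuieo  (last char: 'o')
  sorted[3] = eiueuuiua$ooiuieoe  (last char: 'e')
  sorted[4] = eoeeiueuuiua$ooiui  (last char: 'i')
  sorted[5] = euuiua$ooiuieoeeiu  (last char: 'u')
  sorted[6] = ieoeeiueuuiua$ooiu  (last char: 'u')
  sorted[7] = iua$ooiuieoeeiueuu  (last char: 'u')
  sorted[8] = iueuuiua$ooiuieoee  (last char: 'e')
  sorted[9] = iuieoeeiueuuiua$oo  (last char: 'o')
  sorted[10] = oeeiueuuiua$ooiuie  (last char: 'e')
  sorted[11] = oiuieoeeiueuuiua$o  (last char: 'o')
  sorted[12] = ooiuieoeeiueuuiua$  (last char: '$')
  sorted[13] = ua$ooiuieoeeiueuui  (last char: 'i')
  sorted[14] = ueuuiua$ooiuieoeei  (last char: 'i')
  sorted[15] = uieoeeiueuuiua$ooi  (last char: 'i')
  sorted[16] = uiua$ooiuieoeeiueu  (last char: 'u')
  sorted[17] = uuiua$ooiuieoeeiue  (last char: 'e')
Last column: auoeiuuueoeo$iiiue
Original string S is at sorted index 12

Answer: auoeiuuueoeo$iiiue
12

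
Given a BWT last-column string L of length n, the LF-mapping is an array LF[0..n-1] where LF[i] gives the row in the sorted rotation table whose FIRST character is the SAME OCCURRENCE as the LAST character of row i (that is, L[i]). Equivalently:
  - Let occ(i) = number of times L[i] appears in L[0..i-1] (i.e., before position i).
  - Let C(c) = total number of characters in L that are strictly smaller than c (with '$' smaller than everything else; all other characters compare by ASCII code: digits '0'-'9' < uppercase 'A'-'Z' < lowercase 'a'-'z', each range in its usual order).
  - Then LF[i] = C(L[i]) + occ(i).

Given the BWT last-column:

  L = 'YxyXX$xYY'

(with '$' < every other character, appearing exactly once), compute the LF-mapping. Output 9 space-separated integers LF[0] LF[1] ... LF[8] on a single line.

Answer: 3 6 8 1 2 0 7 4 5

Derivation:
Char counts: '$':1, 'X':2, 'Y':3, 'x':2, 'y':1
C (first-col start): C('$')=0, C('X')=1, C('Y')=3, C('x')=6, C('y')=8
L[0]='Y': occ=0, LF[0]=C('Y')+0=3+0=3
L[1]='x': occ=0, LF[1]=C('x')+0=6+0=6
L[2]='y': occ=0, LF[2]=C('y')+0=8+0=8
L[3]='X': occ=0, LF[3]=C('X')+0=1+0=1
L[4]='X': occ=1, LF[4]=C('X')+1=1+1=2
L[5]='$': occ=0, LF[5]=C('$')+0=0+0=0
L[6]='x': occ=1, LF[6]=C('x')+1=6+1=7
L[7]='Y': occ=1, LF[7]=C('Y')+1=3+1=4
L[8]='Y': occ=2, LF[8]=C('Y')+2=3+2=5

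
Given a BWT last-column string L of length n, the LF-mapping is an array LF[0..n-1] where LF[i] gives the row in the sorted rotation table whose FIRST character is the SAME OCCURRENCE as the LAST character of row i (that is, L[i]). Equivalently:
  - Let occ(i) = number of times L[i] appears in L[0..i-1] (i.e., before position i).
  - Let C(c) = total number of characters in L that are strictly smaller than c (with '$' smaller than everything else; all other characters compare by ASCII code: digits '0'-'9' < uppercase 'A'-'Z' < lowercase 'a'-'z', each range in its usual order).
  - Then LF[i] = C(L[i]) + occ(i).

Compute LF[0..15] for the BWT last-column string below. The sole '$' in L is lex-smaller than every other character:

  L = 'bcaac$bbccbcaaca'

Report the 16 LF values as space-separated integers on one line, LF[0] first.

Char counts: '$':1, 'a':5, 'b':4, 'c':6
C (first-col start): C('$')=0, C('a')=1, C('b')=6, C('c')=10
L[0]='b': occ=0, LF[0]=C('b')+0=6+0=6
L[1]='c': occ=0, LF[1]=C('c')+0=10+0=10
L[2]='a': occ=0, LF[2]=C('a')+0=1+0=1
L[3]='a': occ=1, LF[3]=C('a')+1=1+1=2
L[4]='c': occ=1, LF[4]=C('c')+1=10+1=11
L[5]='$': occ=0, LF[5]=C('$')+0=0+0=0
L[6]='b': occ=1, LF[6]=C('b')+1=6+1=7
L[7]='b': occ=2, LF[7]=C('b')+2=6+2=8
L[8]='c': occ=2, LF[8]=C('c')+2=10+2=12
L[9]='c': occ=3, LF[9]=C('c')+3=10+3=13
L[10]='b': occ=3, LF[10]=C('b')+3=6+3=9
L[11]='c': occ=4, LF[11]=C('c')+4=10+4=14
L[12]='a': occ=2, LF[12]=C('a')+2=1+2=3
L[13]='a': occ=3, LF[13]=C('a')+3=1+3=4
L[14]='c': occ=5, LF[14]=C('c')+5=10+5=15
L[15]='a': occ=4, LF[15]=C('a')+4=1+4=5

Answer: 6 10 1 2 11 0 7 8 12 13 9 14 3 4 15 5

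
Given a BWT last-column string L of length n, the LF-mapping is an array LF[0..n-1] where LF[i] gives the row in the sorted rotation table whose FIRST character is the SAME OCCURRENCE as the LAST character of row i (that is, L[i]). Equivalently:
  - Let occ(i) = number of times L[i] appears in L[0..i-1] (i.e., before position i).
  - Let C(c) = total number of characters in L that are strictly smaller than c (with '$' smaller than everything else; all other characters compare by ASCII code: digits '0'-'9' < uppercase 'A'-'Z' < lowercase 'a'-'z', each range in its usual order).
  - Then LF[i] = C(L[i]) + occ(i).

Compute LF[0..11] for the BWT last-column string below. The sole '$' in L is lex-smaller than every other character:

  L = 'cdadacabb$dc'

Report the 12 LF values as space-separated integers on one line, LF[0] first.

Answer: 6 9 1 10 2 7 3 4 5 0 11 8

Derivation:
Char counts: '$':1, 'a':3, 'b':2, 'c':3, 'd':3
C (first-col start): C('$')=0, C('a')=1, C('b')=4, C('c')=6, C('d')=9
L[0]='c': occ=0, LF[0]=C('c')+0=6+0=6
L[1]='d': occ=0, LF[1]=C('d')+0=9+0=9
L[2]='a': occ=0, LF[2]=C('a')+0=1+0=1
L[3]='d': occ=1, LF[3]=C('d')+1=9+1=10
L[4]='a': occ=1, LF[4]=C('a')+1=1+1=2
L[5]='c': occ=1, LF[5]=C('c')+1=6+1=7
L[6]='a': occ=2, LF[6]=C('a')+2=1+2=3
L[7]='b': occ=0, LF[7]=C('b')+0=4+0=4
L[8]='b': occ=1, LF[8]=C('b')+1=4+1=5
L[9]='$': occ=0, LF[9]=C('$')+0=0+0=0
L[10]='d': occ=2, LF[10]=C('d')+2=9+2=11
L[11]='c': occ=2, LF[11]=C('c')+2=6+2=8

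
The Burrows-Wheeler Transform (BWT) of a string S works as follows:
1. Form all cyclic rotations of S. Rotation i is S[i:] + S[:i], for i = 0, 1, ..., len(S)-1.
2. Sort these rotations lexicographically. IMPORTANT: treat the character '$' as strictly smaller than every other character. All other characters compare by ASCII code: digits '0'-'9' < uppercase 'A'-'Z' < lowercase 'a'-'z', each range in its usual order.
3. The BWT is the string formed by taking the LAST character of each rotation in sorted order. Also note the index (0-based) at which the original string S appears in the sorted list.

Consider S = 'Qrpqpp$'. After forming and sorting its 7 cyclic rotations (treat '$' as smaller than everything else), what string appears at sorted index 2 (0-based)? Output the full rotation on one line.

All 7 rotations (rotation i = S[i:]+S[:i]):
  rot[0] = Qrpqpp$
  rot[1] = rpqpp$Q
  rot[2] = pqpp$Qr
  rot[3] = qpp$Qrp
  rot[4] = pp$Qrpq
  rot[5] = p$Qrpqp
  rot[6] = $Qrpqpp
Sorted (with $ < everything):
  sorted[0] = $Qrpqpp
  sorted[1] = Qrpqpp$
  sorted[2] = p$Qrpqp
  sorted[3] = pp$Qrpq
  sorted[4] = pqpp$Qr
  sorted[5] = qpp$Qrp
  sorted[6] = rpqpp$Q
sorted[2] = p$Qrpqp

Answer: p$Qrpqp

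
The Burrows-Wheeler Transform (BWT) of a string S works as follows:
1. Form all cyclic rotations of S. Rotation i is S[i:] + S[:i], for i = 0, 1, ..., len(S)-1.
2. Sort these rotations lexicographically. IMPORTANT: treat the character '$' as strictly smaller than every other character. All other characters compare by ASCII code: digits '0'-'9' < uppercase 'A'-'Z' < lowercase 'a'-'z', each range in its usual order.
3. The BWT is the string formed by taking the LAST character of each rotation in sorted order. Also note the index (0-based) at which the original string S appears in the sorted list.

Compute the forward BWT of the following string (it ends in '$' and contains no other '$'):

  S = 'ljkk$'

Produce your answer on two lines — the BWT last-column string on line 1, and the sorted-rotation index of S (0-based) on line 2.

Answer: klkj$
4

Derivation:
All 5 rotations (rotation i = S[i:]+S[:i]):
  rot[0] = ljkk$
  rot[1] = jkk$l
  rot[2] = kk$lj
  rot[3] = k$ljk
  rot[4] = $ljkk
Sorted (with $ < everything):
  sorted[0] = $ljkk  (last char: 'k')
  sorted[1] = jkk$l  (last char: 'l')
  sorted[2] = k$ljk  (last char: 'k')
  sorted[3] = kk$lj  (last char: 'j')
  sorted[4] = ljkk$  (last char: '$')
Last column: klkj$
Original string S is at sorted index 4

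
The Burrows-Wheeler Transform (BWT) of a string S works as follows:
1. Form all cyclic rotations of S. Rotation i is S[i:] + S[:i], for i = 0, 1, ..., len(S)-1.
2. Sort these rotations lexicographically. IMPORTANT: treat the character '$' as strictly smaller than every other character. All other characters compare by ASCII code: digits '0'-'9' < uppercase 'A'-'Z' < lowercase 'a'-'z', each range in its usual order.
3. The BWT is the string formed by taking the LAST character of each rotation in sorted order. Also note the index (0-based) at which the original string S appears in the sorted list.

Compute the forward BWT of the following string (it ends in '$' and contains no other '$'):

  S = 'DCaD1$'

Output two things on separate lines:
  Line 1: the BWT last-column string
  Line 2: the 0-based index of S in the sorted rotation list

Answer: 1DDa$C
4

Derivation:
All 6 rotations (rotation i = S[i:]+S[:i]):
  rot[0] = DCaD1$
  rot[1] = CaD1$D
  rot[2] = aD1$DC
  rot[3] = D1$DCa
  rot[4] = 1$DCaD
  rot[5] = $DCaD1
Sorted (with $ < everything):
  sorted[0] = $DCaD1  (last char: '1')
  sorted[1] = 1$DCaD  (last char: 'D')
  sorted[2] = CaD1$D  (last char: 'D')
  sorted[3] = D1$DCa  (last char: 'a')
  sorted[4] = DCaD1$  (last char: '$')
  sorted[5] = aD1$DC  (last char: 'C')
Last column: 1DDa$C
Original string S is at sorted index 4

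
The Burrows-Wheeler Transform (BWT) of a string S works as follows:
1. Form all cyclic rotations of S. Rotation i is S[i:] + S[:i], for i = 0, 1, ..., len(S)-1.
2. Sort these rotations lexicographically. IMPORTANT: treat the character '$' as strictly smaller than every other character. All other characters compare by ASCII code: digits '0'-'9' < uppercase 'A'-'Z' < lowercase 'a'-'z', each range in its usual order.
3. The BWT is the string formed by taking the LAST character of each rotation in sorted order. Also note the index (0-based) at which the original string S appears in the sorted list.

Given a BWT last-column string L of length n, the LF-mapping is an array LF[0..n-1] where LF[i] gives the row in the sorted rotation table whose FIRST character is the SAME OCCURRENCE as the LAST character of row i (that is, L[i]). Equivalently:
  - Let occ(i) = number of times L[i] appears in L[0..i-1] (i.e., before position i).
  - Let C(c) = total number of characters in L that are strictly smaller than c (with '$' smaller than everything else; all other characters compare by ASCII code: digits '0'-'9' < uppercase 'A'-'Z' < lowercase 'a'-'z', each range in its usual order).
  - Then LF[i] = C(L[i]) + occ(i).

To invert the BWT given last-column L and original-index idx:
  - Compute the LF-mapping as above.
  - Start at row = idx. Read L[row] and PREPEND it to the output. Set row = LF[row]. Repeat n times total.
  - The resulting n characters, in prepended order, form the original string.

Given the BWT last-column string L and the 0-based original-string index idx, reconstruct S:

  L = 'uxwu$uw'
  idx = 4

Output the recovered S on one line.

LF mapping: 1 6 4 2 0 3 5
Walk LF starting at row 4, prepending L[row]:
  step 1: row=4, L[4]='$', prepend. Next row=LF[4]=0
  step 2: row=0, L[0]='u', prepend. Next row=LF[0]=1
  step 3: row=1, L[1]='x', prepend. Next row=LF[1]=6
  step 4: row=6, L[6]='w', prepend. Next row=LF[6]=5
  step 5: row=5, L[5]='u', prepend. Next row=LF[5]=3
  step 6: row=3, L[3]='u', prepend. Next row=LF[3]=2
  step 7: row=2, L[2]='w', prepend. Next row=LF[2]=4
Reversed output: wuuwxu$

Answer: wuuwxu$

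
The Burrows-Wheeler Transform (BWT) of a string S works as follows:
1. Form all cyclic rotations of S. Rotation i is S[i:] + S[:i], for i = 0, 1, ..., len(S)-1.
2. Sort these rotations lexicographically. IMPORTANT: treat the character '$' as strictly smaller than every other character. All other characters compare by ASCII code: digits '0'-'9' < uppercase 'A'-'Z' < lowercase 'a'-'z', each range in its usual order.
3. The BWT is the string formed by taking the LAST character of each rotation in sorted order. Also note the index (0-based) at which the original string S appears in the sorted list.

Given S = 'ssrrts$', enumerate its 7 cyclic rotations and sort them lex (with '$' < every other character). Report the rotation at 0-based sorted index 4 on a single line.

Answer: srrts$s

Derivation:
All 7 rotations (rotation i = S[i:]+S[:i]):
  rot[0] = ssrrts$
  rot[1] = srrts$s
  rot[2] = rrts$ss
  rot[3] = rts$ssr
  rot[4] = ts$ssrr
  rot[5] = s$ssrrt
  rot[6] = $ssrrts
Sorted (with $ < everything):
  sorted[0] = $ssrrts
  sorted[1] = rrts$ss
  sorted[2] = rts$ssr
  sorted[3] = s$ssrrt
  sorted[4] = srrts$s
  sorted[5] = ssrrts$
  sorted[6] = ts$ssrr
sorted[4] = srrts$s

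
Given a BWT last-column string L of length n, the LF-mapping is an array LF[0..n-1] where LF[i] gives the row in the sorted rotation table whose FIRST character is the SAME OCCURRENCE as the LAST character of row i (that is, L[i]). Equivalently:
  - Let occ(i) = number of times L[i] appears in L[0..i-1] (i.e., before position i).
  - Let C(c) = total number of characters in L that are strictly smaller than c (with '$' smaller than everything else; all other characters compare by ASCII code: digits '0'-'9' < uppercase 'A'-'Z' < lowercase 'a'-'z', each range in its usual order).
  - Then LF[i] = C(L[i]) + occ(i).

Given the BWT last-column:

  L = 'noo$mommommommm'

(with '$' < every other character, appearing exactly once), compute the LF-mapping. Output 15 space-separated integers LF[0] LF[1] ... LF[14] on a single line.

Char counts: '$':1, 'm':8, 'n':1, 'o':5
C (first-col start): C('$')=0, C('m')=1, C('n')=9, C('o')=10
L[0]='n': occ=0, LF[0]=C('n')+0=9+0=9
L[1]='o': occ=0, LF[1]=C('o')+0=10+0=10
L[2]='o': occ=1, LF[2]=C('o')+1=10+1=11
L[3]='$': occ=0, LF[3]=C('$')+0=0+0=0
L[4]='m': occ=0, LF[4]=C('m')+0=1+0=1
L[5]='o': occ=2, LF[5]=C('o')+2=10+2=12
L[6]='m': occ=1, LF[6]=C('m')+1=1+1=2
L[7]='m': occ=2, LF[7]=C('m')+2=1+2=3
L[8]='o': occ=3, LF[8]=C('o')+3=10+3=13
L[9]='m': occ=3, LF[9]=C('m')+3=1+3=4
L[10]='m': occ=4, LF[10]=C('m')+4=1+4=5
L[11]='o': occ=4, LF[11]=C('o')+4=10+4=14
L[12]='m': occ=5, LF[12]=C('m')+5=1+5=6
L[13]='m': occ=6, LF[13]=C('m')+6=1+6=7
L[14]='m': occ=7, LF[14]=C('m')+7=1+7=8

Answer: 9 10 11 0 1 12 2 3 13 4 5 14 6 7 8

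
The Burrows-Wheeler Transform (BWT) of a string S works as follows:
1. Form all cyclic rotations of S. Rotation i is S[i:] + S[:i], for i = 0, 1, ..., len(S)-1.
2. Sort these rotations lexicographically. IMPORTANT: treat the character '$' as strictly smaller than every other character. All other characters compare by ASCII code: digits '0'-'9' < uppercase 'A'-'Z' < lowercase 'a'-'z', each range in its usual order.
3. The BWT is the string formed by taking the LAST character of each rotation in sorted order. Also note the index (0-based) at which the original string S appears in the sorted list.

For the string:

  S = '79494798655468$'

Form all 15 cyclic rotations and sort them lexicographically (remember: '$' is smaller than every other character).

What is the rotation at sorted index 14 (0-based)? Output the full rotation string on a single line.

All 15 rotations (rotation i = S[i:]+S[:i]):
  rot[0] = 79494798655468$
  rot[1] = 9494798655468$7
  rot[2] = 494798655468$79
  rot[3] = 94798655468$794
  rot[4] = 4798655468$7949
  rot[5] = 798655468$79494
  rot[6] = 98655468$794947
  rot[7] = 8655468$7949479
  rot[8] = 655468$79494798
  rot[9] = 55468$794947986
  rot[10] = 5468$7949479865
  rot[11] = 468$79494798655
  rot[12] = 68$794947986554
  rot[13] = 8$7949479865546
  rot[14] = $79494798655468
Sorted (with $ < everything):
  sorted[0] = $79494798655468
  sorted[1] = 468$79494798655
  sorted[2] = 4798655468$7949
  sorted[3] = 494798655468$79
  sorted[4] = 5468$7949479865
  sorted[5] = 55468$794947986
  sorted[6] = 655468$79494798
  sorted[7] = 68$794947986554
  sorted[8] = 79494798655468$
  sorted[9] = 798655468$79494
  sorted[10] = 8$7949479865546
  sorted[11] = 8655468$7949479
  sorted[12] = 94798655468$794
  sorted[13] = 9494798655468$7
  sorted[14] = 98655468$794947
sorted[14] = 98655468$794947

Answer: 98655468$794947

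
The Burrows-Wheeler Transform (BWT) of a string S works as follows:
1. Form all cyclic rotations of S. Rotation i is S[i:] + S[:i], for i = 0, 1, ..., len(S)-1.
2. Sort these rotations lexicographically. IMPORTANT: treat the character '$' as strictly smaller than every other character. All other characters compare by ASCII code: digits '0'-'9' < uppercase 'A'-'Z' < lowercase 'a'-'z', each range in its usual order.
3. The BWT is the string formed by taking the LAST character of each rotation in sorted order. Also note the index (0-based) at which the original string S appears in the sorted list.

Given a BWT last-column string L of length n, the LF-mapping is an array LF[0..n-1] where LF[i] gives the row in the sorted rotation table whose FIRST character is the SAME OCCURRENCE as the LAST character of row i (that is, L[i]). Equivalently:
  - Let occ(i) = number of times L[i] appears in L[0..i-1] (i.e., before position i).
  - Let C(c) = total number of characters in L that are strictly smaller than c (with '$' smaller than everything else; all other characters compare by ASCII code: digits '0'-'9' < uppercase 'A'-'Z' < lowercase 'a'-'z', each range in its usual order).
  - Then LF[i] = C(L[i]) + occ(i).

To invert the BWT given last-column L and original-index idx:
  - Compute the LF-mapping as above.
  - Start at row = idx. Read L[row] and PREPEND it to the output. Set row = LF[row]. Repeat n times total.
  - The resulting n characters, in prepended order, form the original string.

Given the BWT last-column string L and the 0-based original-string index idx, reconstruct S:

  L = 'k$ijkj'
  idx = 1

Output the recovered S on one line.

LF mapping: 4 0 1 2 5 3
Walk LF starting at row 1, prepending L[row]:
  step 1: row=1, L[1]='$', prepend. Next row=LF[1]=0
  step 2: row=0, L[0]='k', prepend. Next row=LF[0]=4
  step 3: row=4, L[4]='k', prepend. Next row=LF[4]=5
  step 4: row=5, L[5]='j', prepend. Next row=LF[5]=3
  step 5: row=3, L[3]='j', prepend. Next row=LF[3]=2
  step 6: row=2, L[2]='i', prepend. Next row=LF[2]=1
Reversed output: ijjkk$

Answer: ijjkk$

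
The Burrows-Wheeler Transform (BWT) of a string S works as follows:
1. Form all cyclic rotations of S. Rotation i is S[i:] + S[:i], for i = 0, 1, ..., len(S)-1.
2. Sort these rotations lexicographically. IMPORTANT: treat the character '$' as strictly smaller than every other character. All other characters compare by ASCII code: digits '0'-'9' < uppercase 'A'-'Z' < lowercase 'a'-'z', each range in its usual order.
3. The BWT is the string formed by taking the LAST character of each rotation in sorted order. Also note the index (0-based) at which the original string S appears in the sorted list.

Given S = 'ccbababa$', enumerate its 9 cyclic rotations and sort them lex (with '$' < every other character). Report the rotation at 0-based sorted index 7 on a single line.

Answer: cbababa$c

Derivation:
All 9 rotations (rotation i = S[i:]+S[:i]):
  rot[0] = ccbababa$
  rot[1] = cbababa$c
  rot[2] = bababa$cc
  rot[3] = ababa$ccb
  rot[4] = baba$ccba
  rot[5] = aba$ccbab
  rot[6] = ba$ccbaba
  rot[7] = a$ccbabab
  rot[8] = $ccbababa
Sorted (with $ < everything):
  sorted[0] = $ccbababa
  sorted[1] = a$ccbabab
  sorted[2] = aba$ccbab
  sorted[3] = ababa$ccb
  sorted[4] = ba$ccbaba
  sorted[5] = baba$ccba
  sorted[6] = bababa$cc
  sorted[7] = cbababa$c
  sorted[8] = ccbababa$
sorted[7] = cbababa$c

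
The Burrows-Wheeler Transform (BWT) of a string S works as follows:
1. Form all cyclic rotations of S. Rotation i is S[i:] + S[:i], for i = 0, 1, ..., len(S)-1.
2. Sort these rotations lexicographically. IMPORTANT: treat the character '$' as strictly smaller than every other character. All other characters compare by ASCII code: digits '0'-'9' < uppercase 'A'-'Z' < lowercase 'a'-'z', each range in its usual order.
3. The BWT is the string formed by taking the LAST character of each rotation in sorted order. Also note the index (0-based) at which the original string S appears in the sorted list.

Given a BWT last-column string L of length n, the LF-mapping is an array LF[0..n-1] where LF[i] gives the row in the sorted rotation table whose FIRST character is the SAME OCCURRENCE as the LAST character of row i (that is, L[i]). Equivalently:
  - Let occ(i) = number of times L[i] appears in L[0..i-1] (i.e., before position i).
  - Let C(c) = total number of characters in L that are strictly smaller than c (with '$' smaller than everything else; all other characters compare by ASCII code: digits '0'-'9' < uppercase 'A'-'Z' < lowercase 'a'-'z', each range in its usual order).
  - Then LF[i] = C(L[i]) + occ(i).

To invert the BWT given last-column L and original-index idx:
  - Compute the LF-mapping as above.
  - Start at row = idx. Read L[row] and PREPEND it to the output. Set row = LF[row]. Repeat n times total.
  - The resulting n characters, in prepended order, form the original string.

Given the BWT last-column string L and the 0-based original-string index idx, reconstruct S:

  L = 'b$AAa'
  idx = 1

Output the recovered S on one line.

LF mapping: 4 0 1 2 3
Walk LF starting at row 1, prepending L[row]:
  step 1: row=1, L[1]='$', prepend. Next row=LF[1]=0
  step 2: row=0, L[0]='b', prepend. Next row=LF[0]=4
  step 3: row=4, L[4]='a', prepend. Next row=LF[4]=3
  step 4: row=3, L[3]='A', prepend. Next row=LF[3]=2
  step 5: row=2, L[2]='A', prepend. Next row=LF[2]=1
Reversed output: AAab$

Answer: AAab$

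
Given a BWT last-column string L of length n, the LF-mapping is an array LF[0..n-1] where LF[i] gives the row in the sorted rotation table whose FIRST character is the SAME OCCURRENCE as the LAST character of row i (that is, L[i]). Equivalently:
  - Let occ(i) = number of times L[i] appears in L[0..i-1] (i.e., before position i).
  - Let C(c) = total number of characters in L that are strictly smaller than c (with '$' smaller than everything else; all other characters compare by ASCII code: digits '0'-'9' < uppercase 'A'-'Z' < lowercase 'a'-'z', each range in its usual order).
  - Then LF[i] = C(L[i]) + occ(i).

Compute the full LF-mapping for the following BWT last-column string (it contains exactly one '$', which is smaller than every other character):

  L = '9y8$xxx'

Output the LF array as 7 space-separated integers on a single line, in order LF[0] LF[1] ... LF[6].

Char counts: '$':1, '8':1, '9':1, 'x':3, 'y':1
C (first-col start): C('$')=0, C('8')=1, C('9')=2, C('x')=3, C('y')=6
L[0]='9': occ=0, LF[0]=C('9')+0=2+0=2
L[1]='y': occ=0, LF[1]=C('y')+0=6+0=6
L[2]='8': occ=0, LF[2]=C('8')+0=1+0=1
L[3]='$': occ=0, LF[3]=C('$')+0=0+0=0
L[4]='x': occ=0, LF[4]=C('x')+0=3+0=3
L[5]='x': occ=1, LF[5]=C('x')+1=3+1=4
L[6]='x': occ=2, LF[6]=C('x')+2=3+2=5

Answer: 2 6 1 0 3 4 5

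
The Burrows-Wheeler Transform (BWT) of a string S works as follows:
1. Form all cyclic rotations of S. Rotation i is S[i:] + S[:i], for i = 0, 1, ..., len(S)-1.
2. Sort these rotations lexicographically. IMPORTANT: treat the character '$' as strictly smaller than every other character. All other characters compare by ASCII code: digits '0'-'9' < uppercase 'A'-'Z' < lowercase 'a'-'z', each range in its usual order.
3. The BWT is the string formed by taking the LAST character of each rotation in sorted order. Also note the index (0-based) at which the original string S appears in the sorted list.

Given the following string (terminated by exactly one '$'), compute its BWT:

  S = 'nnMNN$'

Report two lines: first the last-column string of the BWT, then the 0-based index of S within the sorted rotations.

All 6 rotations (rotation i = S[i:]+S[:i]):
  rot[0] = nnMNN$
  rot[1] = nMNN$n
  rot[2] = MNN$nn
  rot[3] = NN$nnM
  rot[4] = N$nnMN
  rot[5] = $nnMNN
Sorted (with $ < everything):
  sorted[0] = $nnMNN  (last char: 'N')
  sorted[1] = MNN$nn  (last char: 'n')
  sorted[2] = N$nnMN  (last char: 'N')
  sorted[3] = NN$nnM  (last char: 'M')
  sorted[4] = nMNN$n  (last char: 'n')
  sorted[5] = nnMNN$  (last char: '$')
Last column: NnNMn$
Original string S is at sorted index 5

Answer: NnNMn$
5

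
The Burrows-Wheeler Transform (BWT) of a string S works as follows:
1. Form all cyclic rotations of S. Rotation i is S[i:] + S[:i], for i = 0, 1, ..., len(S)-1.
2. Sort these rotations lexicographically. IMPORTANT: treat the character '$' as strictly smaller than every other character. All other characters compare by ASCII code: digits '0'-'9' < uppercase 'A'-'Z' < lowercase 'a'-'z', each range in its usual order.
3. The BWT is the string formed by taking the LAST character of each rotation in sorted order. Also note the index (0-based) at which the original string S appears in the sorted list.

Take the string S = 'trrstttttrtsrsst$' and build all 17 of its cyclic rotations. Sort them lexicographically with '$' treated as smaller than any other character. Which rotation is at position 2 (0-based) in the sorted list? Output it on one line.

Answer: rsst$trrstttttrts

Derivation:
All 17 rotations (rotation i = S[i:]+S[:i]):
  rot[0] = trrstttttrtsrsst$
  rot[1] = rrstttttrtsrsst$t
  rot[2] = rstttttrtsrsst$tr
  rot[3] = stttttrtsrsst$trr
  rot[4] = tttttrtsrsst$trrs
  rot[5] = ttttrtsrsst$trrst
  rot[6] = tttrtsrsst$trrstt
  rot[7] = ttrtsrsst$trrsttt
  rot[8] = trtsrsst$trrstttt
  rot[9] = rtsrsst$trrsttttt
  rot[10] = tsrsst$trrstttttr
  rot[11] = srsst$trrstttttrt
  rot[12] = rsst$trrstttttrts
  rot[13] = sst$trrstttttrtsr
  rot[14] = st$trrstttttrtsrs
  rot[15] = t$trrstttttrtsrss
  rot[16] = $trrstttttrtsrsst
Sorted (with $ < everything):
  sorted[0] = $trrstttttrtsrsst
  sorted[1] = rrstttttrtsrsst$t
  sorted[2] = rsst$trrstttttrts
  sorted[3] = rstttttrtsrsst$tr
  sorted[4] = rtsrsst$trrsttttt
  sorted[5] = srsst$trrstttttrt
  sorted[6] = sst$trrstttttrtsr
  sorted[7] = st$trrstttttrtsrs
  sorted[8] = stttttrtsrsst$trr
  sorted[9] = t$trrstttttrtsrss
  sorted[10] = trrstttttrtsrsst$
  sorted[11] = trtsrsst$trrstttt
  sorted[12] = tsrsst$trrstttttr
  sorted[13] = ttrtsrsst$trrsttt
  sorted[14] = tttrtsrsst$trrstt
  sorted[15] = ttttrtsrsst$trrst
  sorted[16] = tttttrtsrsst$trrs
sorted[2] = rsst$trrstttttrts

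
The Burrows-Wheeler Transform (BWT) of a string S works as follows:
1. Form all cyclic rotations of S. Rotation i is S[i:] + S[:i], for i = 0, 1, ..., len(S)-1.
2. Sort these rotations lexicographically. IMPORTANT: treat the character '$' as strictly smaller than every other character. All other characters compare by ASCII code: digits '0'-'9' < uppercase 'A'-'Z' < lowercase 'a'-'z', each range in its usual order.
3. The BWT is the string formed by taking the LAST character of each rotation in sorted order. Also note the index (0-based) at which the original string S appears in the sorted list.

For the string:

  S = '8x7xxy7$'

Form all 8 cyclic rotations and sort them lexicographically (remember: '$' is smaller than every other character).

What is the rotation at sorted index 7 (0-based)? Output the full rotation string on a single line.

All 8 rotations (rotation i = S[i:]+S[:i]):
  rot[0] = 8x7xxy7$
  rot[1] = x7xxy7$8
  rot[2] = 7xxy7$8x
  rot[3] = xxy7$8x7
  rot[4] = xy7$8x7x
  rot[5] = y7$8x7xx
  rot[6] = 7$8x7xxy
  rot[7] = $8x7xxy7
Sorted (with $ < everything):
  sorted[0] = $8x7xxy7
  sorted[1] = 7$8x7xxy
  sorted[2] = 7xxy7$8x
  sorted[3] = 8x7xxy7$
  sorted[4] = x7xxy7$8
  sorted[5] = xxy7$8x7
  sorted[6] = xy7$8x7x
  sorted[7] = y7$8x7xx
sorted[7] = y7$8x7xx

Answer: y7$8x7xx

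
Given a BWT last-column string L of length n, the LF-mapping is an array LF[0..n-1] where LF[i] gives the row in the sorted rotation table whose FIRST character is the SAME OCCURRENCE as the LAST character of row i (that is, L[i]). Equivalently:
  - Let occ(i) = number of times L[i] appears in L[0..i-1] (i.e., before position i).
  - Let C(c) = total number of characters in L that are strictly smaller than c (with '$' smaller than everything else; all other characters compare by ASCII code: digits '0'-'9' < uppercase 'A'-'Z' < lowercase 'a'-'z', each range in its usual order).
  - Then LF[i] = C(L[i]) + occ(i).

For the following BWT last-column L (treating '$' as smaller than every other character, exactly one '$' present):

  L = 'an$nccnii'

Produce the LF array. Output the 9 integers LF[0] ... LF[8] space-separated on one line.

Answer: 1 6 0 7 2 3 8 4 5

Derivation:
Char counts: '$':1, 'a':1, 'c':2, 'i':2, 'n':3
C (first-col start): C('$')=0, C('a')=1, C('c')=2, C('i')=4, C('n')=6
L[0]='a': occ=0, LF[0]=C('a')+0=1+0=1
L[1]='n': occ=0, LF[1]=C('n')+0=6+0=6
L[2]='$': occ=0, LF[2]=C('$')+0=0+0=0
L[3]='n': occ=1, LF[3]=C('n')+1=6+1=7
L[4]='c': occ=0, LF[4]=C('c')+0=2+0=2
L[5]='c': occ=1, LF[5]=C('c')+1=2+1=3
L[6]='n': occ=2, LF[6]=C('n')+2=6+2=8
L[7]='i': occ=0, LF[7]=C('i')+0=4+0=4
L[8]='i': occ=1, LF[8]=C('i')+1=4+1=5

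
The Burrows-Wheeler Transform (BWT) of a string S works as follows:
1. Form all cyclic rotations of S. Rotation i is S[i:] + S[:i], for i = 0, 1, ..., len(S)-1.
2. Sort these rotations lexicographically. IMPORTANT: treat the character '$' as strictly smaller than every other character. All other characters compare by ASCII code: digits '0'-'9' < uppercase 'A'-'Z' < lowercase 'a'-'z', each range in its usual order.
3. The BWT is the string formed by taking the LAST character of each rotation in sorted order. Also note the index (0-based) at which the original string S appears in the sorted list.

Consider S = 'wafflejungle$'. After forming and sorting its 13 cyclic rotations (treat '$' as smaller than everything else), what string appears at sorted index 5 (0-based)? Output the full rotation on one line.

All 13 rotations (rotation i = S[i:]+S[:i]):
  rot[0] = wafflejungle$
  rot[1] = afflejungle$w
  rot[2] = fflejungle$wa
  rot[3] = flejungle$waf
  rot[4] = lejungle$waff
  rot[5] = ejungle$waffl
  rot[6] = jungle$waffle
  rot[7] = ungle$wafflej
  rot[8] = ngle$waffleju
  rot[9] = gle$wafflejun
  rot[10] = le$wafflejung
  rot[11] = e$wafflejungl
  rot[12] = $wafflejungle
Sorted (with $ < everything):
  sorted[0] = $wafflejungle
  sorted[1] = afflejungle$w
  sorted[2] = e$wafflejungl
  sorted[3] = ejungle$waffl
  sorted[4] = fflejungle$wa
  sorted[5] = flejungle$waf
  sorted[6] = gle$wafflejun
  sorted[7] = jungle$waffle
  sorted[8] = le$wafflejung
  sorted[9] = lejungle$waff
  sorted[10] = ngle$waffleju
  sorted[11] = ungle$wafflej
  sorted[12] = wafflejungle$
sorted[5] = flejungle$waf

Answer: flejungle$waf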